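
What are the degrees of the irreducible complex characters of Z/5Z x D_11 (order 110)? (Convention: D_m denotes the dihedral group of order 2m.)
Dimensions: 1, 1, 1, 1, 1, 1, 1, 1, 1, 1, 2, 2, 2, 2, 2, 2, 2, 2, 2, 2, 2, 2, 2, 2, 2, 2, 2, 2, 2, 2, 2, 2, 2, 2, 2

Details: There are 35 irreducibles (= number of conjugacy classes). Their dimensions d_i satisfy sum d_i^2 = |G| = 110: 1 + 1 + 1 + 1 + 1 + 1 + 1 + 1 + 1 + 1 + 4 + 4 + 4 + 4 + 4 + 4 + 4 + 4 + 4 + 4 + 4 + 4 + 4 + 4 + 4 + 4 + 4 + 4 + 4 + 4 + 4 + 4 + 4 + 4 + 4 = 110. (For the product with Z/5Z: each of the 5 1-dim characters of Z/5Z tensors with each irrep of D_11, giving 5 copies of each D_11-dimension.)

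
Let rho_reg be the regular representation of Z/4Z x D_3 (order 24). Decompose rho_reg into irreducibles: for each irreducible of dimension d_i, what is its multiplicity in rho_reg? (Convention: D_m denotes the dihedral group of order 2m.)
Each irreducible V_i of dimension d_i appears with multiplicity d_i, i.e. rho_reg = (direct sum over all irreducibles V_i) d_i V_i. The irreducible dimensions for Z/4Z x D_3 are 1, 1, 1, 1, 1, 1, 1, 1, 2, 2, 2, 2: 8 irreducibles of dimension 1, each with multiplicity 1; 4 irreducibles of dimension 2, each with multiplicity 2. Total dimension 8*1*1 + 4*2*2 = 24 = |G|.

Reasoning: General theorem: in the regular representation of a finite group G, each irreducible appears with multiplicity equal to its dimension. Check: dim(rho_reg) = sum d_i^2 = 1 + 1 + 1 + 1 + 1 + 1 + 1 + 1 + 4 + 4 + 4 + 4 = 24 = |G|.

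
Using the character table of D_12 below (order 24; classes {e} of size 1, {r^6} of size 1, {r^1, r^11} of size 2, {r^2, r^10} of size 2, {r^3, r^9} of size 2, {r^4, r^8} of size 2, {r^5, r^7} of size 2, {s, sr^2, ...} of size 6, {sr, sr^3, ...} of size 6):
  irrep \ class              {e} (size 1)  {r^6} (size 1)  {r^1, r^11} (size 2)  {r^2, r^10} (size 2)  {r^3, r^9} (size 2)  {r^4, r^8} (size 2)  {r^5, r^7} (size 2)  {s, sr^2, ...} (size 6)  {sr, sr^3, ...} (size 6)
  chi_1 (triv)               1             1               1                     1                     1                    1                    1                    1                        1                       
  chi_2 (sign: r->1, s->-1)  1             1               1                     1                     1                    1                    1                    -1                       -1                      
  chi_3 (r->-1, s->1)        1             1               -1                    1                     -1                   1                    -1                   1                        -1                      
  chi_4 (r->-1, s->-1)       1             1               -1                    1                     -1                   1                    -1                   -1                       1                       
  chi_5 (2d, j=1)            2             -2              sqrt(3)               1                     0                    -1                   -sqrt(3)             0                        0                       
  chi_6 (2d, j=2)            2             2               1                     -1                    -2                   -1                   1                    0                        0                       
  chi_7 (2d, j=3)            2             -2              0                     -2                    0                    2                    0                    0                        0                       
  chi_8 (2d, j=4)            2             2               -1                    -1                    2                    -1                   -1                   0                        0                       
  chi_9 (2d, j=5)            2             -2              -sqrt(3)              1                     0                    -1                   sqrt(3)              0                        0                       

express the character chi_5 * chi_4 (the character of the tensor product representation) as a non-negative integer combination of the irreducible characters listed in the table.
chi_5 tensor chi_4 = chi_9 (all other irreducibles have multiplicity 0).

Details: The character of a tensor product is the pointwise product (chi_5 * chi_4)(C) = chi_5(C) * chi_4(C):
  {e}: (2)*(1), {r^6}: (-2)*(1), {r^1, r^11}: (sqrt(3))*(-1), {r^2, r^10}: (1)*(1), {r^3, r^9}: (0)*(-1), {r^4, r^8}: (-1)*(1), {r^5, r^7}: (-sqrt(3))*(-1), {s, sr^2, ...}: (0)*(-1), {sr, sr^3, ...}: (0)*(1)
so (chi_5 * chi_4) takes values
  {e} -> 2, {r^6} -> -2, {r^1, r^11} -> -sqrt(3), {r^2, r^10} -> 1, {r^3, r^9} -> 0, {r^4, r^8} -> -1, {r^5, r^7} -> sqrt(3), {s, sr^2, ...} -> 0, {sr, sr^3, ...} -> 0.
Now take the inner product of this character with each irreducible chi from the table, <chi_5*chi_4, chi> = (1/24) sum_C |C| (chi_5*chi_4)(C) conj(chi(C)):
  <chi_5*chi_4, chi_1> = (1/24)[1*(2)*conj(1) + 1*(-2)*conj(1) + 2*(-sqrt(3))*conj(1) + 2*(1)*conj(1) + 2*(0)*conj(1) + 2*(-1)*conj(1) + 2*(sqrt(3))*conj(1) + 6*(0)*conj(1) + 6*(0)*conj(1)]
      = (1/24)[(2) + (-2) + (-2*sqrt(3)) + (2) + (0) + (-2) + (2*sqrt(3)) + (0) + (0)] = 0/24 = 0
  <chi_5*chi_4, chi_2> = (1/24)[1*(2)*conj(1) + 1*(-2)*conj(1) + 2*(-sqrt(3))*conj(1) + 2*(1)*conj(1) + 2*(0)*conj(1) + 2*(-1)*conj(1) + 2*(sqrt(3))*conj(1) + 6*(0)*conj(-1) + 6*(0)*conj(-1)]
      = (1/24)[(2) + (-2) + (-2*sqrt(3)) + (2) + (0) + (-2) + (2*sqrt(3)) + (0) + (0)] = 0/24 = 0
  <chi_5*chi_4, chi_3> = (1/24)[1*(2)*conj(1) + 1*(-2)*conj(1) + 2*(-sqrt(3))*conj(-1) + 2*(1)*conj(1) + 2*(0)*conj(-1) + 2*(-1)*conj(1) + 2*(sqrt(3))*conj(-1) + 6*(0)*conj(1) + 6*(0)*conj(-1)]
      = (1/24)[(2) + (-2) + (2*sqrt(3)) + (2) + (0) + (-2) + (-2*sqrt(3)) + (0) + (0)] = 0/24 = 0
  <chi_5*chi_4, chi_4> = (1/24)[1*(2)*conj(1) + 1*(-2)*conj(1) + 2*(-sqrt(3))*conj(-1) + 2*(1)*conj(1) + 2*(0)*conj(-1) + 2*(-1)*conj(1) + 2*(sqrt(3))*conj(-1) + 6*(0)*conj(-1) + 6*(0)*conj(1)]
      = (1/24)[(2) + (-2) + (2*sqrt(3)) + (2) + (0) + (-2) + (-2*sqrt(3)) + (0) + (0)] = 0/24 = 0
  <chi_5*chi_4, chi_5> = (1/24)[1*(2)*conj(2) + 1*(-2)*conj(-2) + 2*(-sqrt(3))*conj(sqrt(3)) + 2*(1)*conj(1) + 2*(0)*conj(0) + 2*(-1)*conj(-1) + 2*(sqrt(3))*conj(-sqrt(3)) + 6*(0)*conj(0) + 6*(0)*conj(0)]
      = (1/24)[(4) + (4) + (-6) + (2) + (0) + (2) + (-6) + (0) + (0)] = 0/24 = 0
  <chi_5*chi_4, chi_6> = (1/24)[1*(2)*conj(2) + 1*(-2)*conj(2) + 2*(-sqrt(3))*conj(1) + 2*(1)*conj(-1) + 2*(0)*conj(-2) + 2*(-1)*conj(-1) + 2*(sqrt(3))*conj(1) + 6*(0)*conj(0) + 6*(0)*conj(0)]
      = (1/24)[(4) + (-4) + (-2*sqrt(3)) + (-2) + (0) + (2) + (2*sqrt(3)) + (0) + (0)] = 0/24 = 0
  <chi_5*chi_4, chi_7> = (1/24)[1*(2)*conj(2) + 1*(-2)*conj(-2) + 2*(-sqrt(3))*conj(0) + 2*(1)*conj(-2) + 2*(0)*conj(0) + 2*(-1)*conj(2) + 2*(sqrt(3))*conj(0) + 6*(0)*conj(0) + 6*(0)*conj(0)]
      = (1/24)[(4) + (4) + (0) + (-4) + (0) + (-4) + (0) + (0) + (0)] = 0/24 = 0
  <chi_5*chi_4, chi_8> = (1/24)[1*(2)*conj(2) + 1*(-2)*conj(2) + 2*(-sqrt(3))*conj(-1) + 2*(1)*conj(-1) + 2*(0)*conj(2) + 2*(-1)*conj(-1) + 2*(sqrt(3))*conj(-1) + 6*(0)*conj(0) + 6*(0)*conj(0)]
      = (1/24)[(4) + (-4) + (2*sqrt(3)) + (-2) + (0) + (2) + (-2*sqrt(3)) + (0) + (0)] = 0/24 = 0
  <chi_5*chi_4, chi_9> = (1/24)[1*(2)*conj(2) + 1*(-2)*conj(-2) + 2*(-sqrt(3))*conj(-sqrt(3)) + 2*(1)*conj(1) + 2*(0)*conj(0) + 2*(-1)*conj(-1) + 2*(sqrt(3))*conj(sqrt(3)) + 6*(0)*conj(0) + 6*(0)*conj(0)]
      = (1/24)[(4) + (4) + (6) + (2) + (0) + (2) + (6) + (0) + (0)] = 24/24 = 1
Hence the multiplicities are chi_9: 1. Dimension check: dim(chi_5)*dim(chi_4) = 2*1 = 2 and sum (mult * dim) = 1*2 = 2.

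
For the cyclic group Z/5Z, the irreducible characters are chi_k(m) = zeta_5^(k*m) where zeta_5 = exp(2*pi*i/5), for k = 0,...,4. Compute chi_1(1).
chi_1(1) = zeta_5^1 = exp(2*I*pi/5)

Derivation: chi_1(1) = zeta_5^(1*1) = zeta_5^1. Since zeta_5^5 = 1, this equals zeta_5^1 = exp(2*pi*i*1/5) = exp(2*I*pi/5).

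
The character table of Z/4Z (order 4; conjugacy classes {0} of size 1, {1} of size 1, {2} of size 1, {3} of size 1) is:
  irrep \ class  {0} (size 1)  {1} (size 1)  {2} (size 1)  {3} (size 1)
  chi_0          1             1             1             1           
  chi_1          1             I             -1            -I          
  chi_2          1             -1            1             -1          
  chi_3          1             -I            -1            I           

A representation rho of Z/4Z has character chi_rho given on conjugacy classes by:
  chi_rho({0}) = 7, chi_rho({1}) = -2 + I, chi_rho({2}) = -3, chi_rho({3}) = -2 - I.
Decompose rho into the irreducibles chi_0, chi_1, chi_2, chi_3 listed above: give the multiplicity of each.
Multiplicities: chi_0: 0, chi_1: 3, chi_2: 2, chi_3: 2.

Justification: Use <chi_rho, chi> = (1/|G|) sum_C |C| * chi_rho(C) * conj(chi(C)) with |G| = 4 for each irreducible chi in the table:
  <chi_rho, chi_0> = (1/4)[1*(7)*conj(1) + 1*(-2 + I)*conj(1) + 1*(-3)*conj(1) + 1*(-2 - I)*conj(1)]
      = (1/4)[(7) + (-2 + I) + (-3) + (-2 - I)] = 0/4 = 0
  <chi_rho, chi_1> = (1/4)[1*(7)*conj(1) + 1*(-2 + I)*conj(I) + 1*(-3)*conj(-1) + 1*(-2 - I)*conj(-I)]
      = (1/4)[(7) + (1 + 2*I) + (3) + (1 - 2*I)] = 12/4 = 3
  <chi_rho, chi_2> = (1/4)[1*(7)*conj(1) + 1*(-2 + I)*conj(-1) + 1*(-3)*conj(1) + 1*(-2 - I)*conj(-1)]
      = (1/4)[(7) + (2 - I) + (-3) + (2 + I)] = 8/4 = 2
  <chi_rho, chi_3> = (1/4)[1*(7)*conj(1) + 1*(-2 + I)*conj(-I) + 1*(-3)*conj(-1) + 1*(-2 - I)*conj(I)]
      = (1/4)[(7) + (-1 - 2*I) + (3) + (-1 + 2*I)] = 8/4 = 2
(Exp terms are combined using exp(i*s)*conj(exp(i*t)) = exp(i*(s-t)), and sums of them are collapsed using the identity that for every m > 1 the m distinct m-th roots of unity sum to 0, e.g. 1 + exp(2*I*pi/3) + exp(-2*I*pi/3) = 0.)
Dimension check: dim(rho) = sum (mult * dim) = 0*1 + 3*1 + 2*1 + 2*1 = 7 = chi_rho(e) = 7.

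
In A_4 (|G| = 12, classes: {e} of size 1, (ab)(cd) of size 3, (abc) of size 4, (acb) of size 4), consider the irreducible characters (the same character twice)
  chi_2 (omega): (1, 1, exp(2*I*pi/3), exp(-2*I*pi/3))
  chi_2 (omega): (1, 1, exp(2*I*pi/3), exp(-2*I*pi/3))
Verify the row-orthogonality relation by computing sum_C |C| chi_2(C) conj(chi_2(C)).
Sum = 12 = |G| = 12; so <chi_2, chi_2> = 1 (norm-1 confirms irreducibility).

Details: Compute term by term over conjugacy classes (|C| * chi_2(C) * conj(chi_2(C))):
  1*(1)*conj(1) + 3*(1)*conj(1) + 4*(exp(2*I*pi/3))*conj(exp(2*I*pi/3)) + 4*(exp(-2*I*pi/3))*conj(exp(-2*I*pi/3))
  = (1) + (3) + (4) + (4)
  = 12.
(Exp terms are combined using exp(i*s)*conj(exp(i*t)) = exp(i*(s-t)), and sums of them are collapsed using the identity that for every m > 1 the m distinct m-th roots of unity sum to 0, e.g. 1 + exp(2*I*pi/3) + exp(-2*I*pi/3) = 0.)
Dividing by |G| = 12 gives 12/12 = 1, matching the row-orthogonality relation <chi_2, chi_2> = [chi_2 = chi_2].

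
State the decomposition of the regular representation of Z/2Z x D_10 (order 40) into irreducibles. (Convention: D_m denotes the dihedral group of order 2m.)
Each irreducible V_i of dimension d_i appears with multiplicity d_i, i.e. rho_reg = (direct sum over all irreducibles V_i) d_i V_i. The irreducible dimensions for Z/2Z x D_10 are 1, 1, 1, 1, 1, 1, 1, 1, 2, 2, 2, 2, 2, 2, 2, 2: 8 irreducibles of dimension 1, each with multiplicity 1; 8 irreducibles of dimension 2, each with multiplicity 2. Total dimension 8*1*1 + 8*2*2 = 40 = |G|.

General theorem: in the regular representation of a finite group G, each irreducible appears with multiplicity equal to its dimension. Check: dim(rho_reg) = sum d_i^2 = 1 + 1 + 1 + 1 + 1 + 1 + 1 + 1 + 4 + 4 + 4 + 4 + 4 + 4 + 4 + 4 = 40 = |G|.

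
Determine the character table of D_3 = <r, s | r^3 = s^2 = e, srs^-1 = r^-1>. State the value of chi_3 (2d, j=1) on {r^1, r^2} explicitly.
Conjugacy classes: {e} of size 1, {r^1, r^2} of size 2, {s, sr, ..., sr^2} of size 3.
Character table:
  irrep \ class              {e} (size 1)  {r^1, r^2} (size 2)  {s, sr, ..., sr^2} (size 3)
  chi_1 (triv)               1             1                    1                          
  chi_2 (sign: r->1, s->-1)  1             1                    -1                         
  chi_3 (2d, j=1)            2             -1                   0                          

Spot check: chi_3 (2d, j=1) on {r^1, r^2} = -1.

Working: D_3 has order 2*3 = 6 with 3 conjugacy classes, hence 3 irreducibles. Sum of squared dims 1 + 1 + 4 = 6 = |G|. Linear characters come from the abelianisation; the 2-dimensional irreps have character r^k -> 2*cos(2*pi*j*k/3), reflections -> 0.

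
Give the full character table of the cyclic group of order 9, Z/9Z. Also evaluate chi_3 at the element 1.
Character table of Z/9Z (irreps indexed chi_0,...,chi_8 with chi_k(m) = zeta_9^(k*m), zeta_9 = exp(2*pi*i/9)):
  irrep \ class  {0} (size 1)  {1} (size 1)    {2} (size 1)    {3} (size 1)    {4} (size 1)    {5} (size 1)    {6} (size 1)    {7} (size 1)    {8} (size 1)  
  chi_0          1             1               1               1               1               1               1               1               1             
  chi_1          1             exp(2*I*pi/9)   exp(4*I*pi/9)   exp(2*I*pi/3)   exp(8*I*pi/9)   exp(-8*I*pi/9)  exp(-2*I*pi/3)  exp(-4*I*pi/9)  exp(-2*I*pi/9)
  chi_2          1             exp(4*I*pi/9)   exp(8*I*pi/9)   exp(-2*I*pi/3)  exp(-2*I*pi/9)  exp(2*I*pi/9)   exp(2*I*pi/3)   exp(-8*I*pi/9)  exp(-4*I*pi/9)
  chi_3          1             exp(2*I*pi/3)   exp(-2*I*pi/3)  1               exp(2*I*pi/3)   exp(-2*I*pi/3)  1               exp(2*I*pi/3)   exp(-2*I*pi/3)
  chi_4          1             exp(8*I*pi/9)   exp(-2*I*pi/9)  exp(2*I*pi/3)   exp(-4*I*pi/9)  exp(4*I*pi/9)   exp(-2*I*pi/3)  exp(2*I*pi/9)   exp(-8*I*pi/9)
  chi_5          1             exp(-8*I*pi/9)  exp(2*I*pi/9)   exp(-2*I*pi/3)  exp(4*I*pi/9)   exp(-4*I*pi/9)  exp(2*I*pi/3)   exp(-2*I*pi/9)  exp(8*I*pi/9) 
  chi_6          1             exp(-2*I*pi/3)  exp(2*I*pi/3)   1               exp(-2*I*pi/3)  exp(2*I*pi/3)   1               exp(-2*I*pi/3)  exp(2*I*pi/3) 
  chi_7          1             exp(-4*I*pi/9)  exp(-8*I*pi/9)  exp(2*I*pi/3)   exp(2*I*pi/9)   exp(-2*I*pi/9)  exp(-2*I*pi/3)  exp(8*I*pi/9)   exp(4*I*pi/9) 
  chi_8          1             exp(-2*I*pi/9)  exp(-4*I*pi/9)  exp(-2*I*pi/3)  exp(-8*I*pi/9)  exp(8*I*pi/9)   exp(2*I*pi/3)   exp(4*I*pi/9)   exp(2*I*pi/9) 

Spot check: chi_3(1) = zeta_9^(3*1) = zeta_9^3 = exp(2*I*pi/3).

Derivation: Z/9Z is abelian, so all 9 irreducible complex representations are 1-dimensional. They are given by chi_k(m) = zeta_9^(k*m) for k = 0,...,8. Row orthogonality: sum_m chi_k(m) conj(chi_l(m)) = 9 * [k = l].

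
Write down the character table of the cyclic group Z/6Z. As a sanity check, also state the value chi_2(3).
Character table of Z/6Z (irreps indexed chi_0,...,chi_5 with chi_k(m) = zeta_6^(k*m), zeta_6 = exp(2*pi*i/6)):
  irrep \ class  {0} (size 1)  {1} (size 1)    {2} (size 1)    {3} (size 1)  {4} (size 1)    {5} (size 1)  
  chi_0          1             1               1               1             1               1             
  chi_1          1             exp(I*pi/3)     exp(2*I*pi/3)   -1            exp(-2*I*pi/3)  exp(-I*pi/3)  
  chi_2          1             exp(2*I*pi/3)   exp(-2*I*pi/3)  1             exp(2*I*pi/3)   exp(-2*I*pi/3)
  chi_3          1             -1              1               -1            1               -1            
  chi_4          1             exp(-2*I*pi/3)  exp(2*I*pi/3)   1             exp(-2*I*pi/3)  exp(2*I*pi/3) 
  chi_5          1             exp(-I*pi/3)    exp(-2*I*pi/3)  -1            exp(2*I*pi/3)   exp(I*pi/3)   

Spot check: chi_2(3) = zeta_6^(2*3) = zeta_6^6 = 1.

Derivation: Z/6Z is abelian, so all 6 irreducible complex representations are 1-dimensional. They are given by chi_k(m) = zeta_6^(k*m) for k = 0,...,5. Row orthogonality: sum_m chi_k(m) conj(chi_l(m)) = 6 * [k = l].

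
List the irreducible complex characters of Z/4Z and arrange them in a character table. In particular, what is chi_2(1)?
Character table of Z/4Z (irreps indexed chi_0,...,chi_3 with chi_k(m) = zeta_4^(k*m), zeta_4 = exp(2*pi*i/4)):
  irrep \ class  {0} (size 1)  {1} (size 1)  {2} (size 1)  {3} (size 1)
  chi_0          1             1             1             1           
  chi_1          1             I             -1            -I          
  chi_2          1             -1            1             -1          
  chi_3          1             -I            -1            I           

Spot check: chi_2(1) = zeta_4^(2*1) = zeta_4^2 = -1.

Reasoning: Z/4Z is abelian, so all 4 irreducible complex representations are 1-dimensional. They are given by chi_k(m) = zeta_4^(k*m) for k = 0,...,3. Row orthogonality: sum_m chi_k(m) conj(chi_l(m)) = 4 * [k = l].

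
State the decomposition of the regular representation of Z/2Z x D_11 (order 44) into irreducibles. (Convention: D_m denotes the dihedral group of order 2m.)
Each irreducible V_i of dimension d_i appears with multiplicity d_i, i.e. rho_reg = (direct sum over all irreducibles V_i) d_i V_i. The irreducible dimensions for Z/2Z x D_11 are 1, 1, 1, 1, 2, 2, 2, 2, 2, 2, 2, 2, 2, 2: 4 irreducibles of dimension 1, each with multiplicity 1; 10 irreducibles of dimension 2, each with multiplicity 2. Total dimension 4*1*1 + 10*2*2 = 44 = |G|.

Solution. General theorem: in the regular representation of a finite group G, each irreducible appears with multiplicity equal to its dimension. Check: dim(rho_reg) = sum d_i^2 = 1 + 1 + 1 + 1 + 4 + 4 + 4 + 4 + 4 + 4 + 4 + 4 + 4 + 4 = 44 = |G|.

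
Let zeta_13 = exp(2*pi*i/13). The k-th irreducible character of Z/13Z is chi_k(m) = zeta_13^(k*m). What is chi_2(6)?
chi_2(6) = zeta_13^12 = exp(-2*I*pi/13)

Solution. chi_2(6) = zeta_13^(2*6) = zeta_13^12. Since zeta_13^13 = 1, this equals zeta_13^12 = exp(2*pi*i*12/13) = exp(-2*I*pi/13).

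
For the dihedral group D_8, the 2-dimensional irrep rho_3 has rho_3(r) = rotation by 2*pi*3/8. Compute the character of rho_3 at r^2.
chi_{rho_3}(r^2) = 2*cos(2*pi*3*2/8) = 0

Why: rho_3(r^2) is rotation by angle 2*pi*3*2/8, whose trace is 2*cos(2*pi*3*2/8) = 0.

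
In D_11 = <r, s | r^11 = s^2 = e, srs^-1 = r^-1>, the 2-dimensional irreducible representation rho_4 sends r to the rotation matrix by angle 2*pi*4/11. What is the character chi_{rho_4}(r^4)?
chi_{rho_4}(r^4) = 2*cos(2*pi*4*4/11) = -2*cos(pi/11)

Solution. rho_4(r^4) is rotation by angle 2*pi*4*4/11, whose trace is 2*cos(2*pi*4*4/11) = -2*cos(pi/11).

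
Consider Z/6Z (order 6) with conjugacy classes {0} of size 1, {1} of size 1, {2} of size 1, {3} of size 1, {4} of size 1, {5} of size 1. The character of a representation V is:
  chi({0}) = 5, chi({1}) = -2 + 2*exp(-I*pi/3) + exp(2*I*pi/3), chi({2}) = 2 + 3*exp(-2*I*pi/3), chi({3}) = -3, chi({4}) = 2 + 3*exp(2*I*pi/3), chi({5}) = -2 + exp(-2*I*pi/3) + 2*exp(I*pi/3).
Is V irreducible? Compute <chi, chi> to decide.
Not irreducible (reducible): <chi, chi> = 9 > 1.

Reasoning: <chi, chi> = (1/|G|) sum_C |C| * |chi(C)|^2 = (1/6)[1*|5|^2 + 1*|-2 + 2*exp(-I*pi/3) + exp(2*I*pi/3)|^2 + 1*|2 + 3*exp(-2*I*pi/3)|^2 + 1*|-3|^2 + 1*|2 + 3*exp(2*I*pi/3)|^2 + 1*|-2 + exp(-2*I*pi/3) + 2*exp(I*pi/3)|^2]
  = (1/6)[(25) + (3) + (7) + (9) + (7) + (3)] = 54/6 = 9.
(Exp terms are combined using exp(i*s)*conj(exp(i*t)) = exp(i*(s-t)), and sums of them are collapsed using the identity that for every m > 1 the m distinct m-th roots of unity sum to 0, e.g. 1 + exp(2*I*pi/3) + exp(-2*I*pi/3) = 0.)
A character is irreducible iff <chi, chi> = 1, so this representation is reducible.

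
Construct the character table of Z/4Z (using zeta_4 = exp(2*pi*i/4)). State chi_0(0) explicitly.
Character table of Z/4Z (irreps indexed chi_0,...,chi_3 with chi_k(m) = zeta_4^(k*m), zeta_4 = exp(2*pi*i/4)):
  irrep \ class  {0} (size 1)  {1} (size 1)  {2} (size 1)  {3} (size 1)
  chi_0          1             1             1             1           
  chi_1          1             I             -1            -I          
  chi_2          1             -1            1             -1          
  chi_3          1             -I            -1            I           

Spot check: chi_0(0) = zeta_4^(0*0) = zeta_4^0 = 1.

Argument: Z/4Z is abelian, so all 4 irreducible complex representations are 1-dimensional. They are given by chi_k(m) = zeta_4^(k*m) for k = 0,...,3. Row orthogonality: sum_m chi_k(m) conj(chi_l(m)) = 4 * [k = l].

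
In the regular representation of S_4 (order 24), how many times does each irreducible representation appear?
Each irreducible V_i of dimension d_i appears with multiplicity d_i, i.e. rho_reg = (direct sum over all irreducibles V_i) d_i V_i. The irreducible dimensions for S_4 are 1, 1, 2, 3, 3: 2 irreducibles of dimension 1, each with multiplicity 1; 1 irreducible of dimension 2, with multiplicity 2; 2 irreducibles of dimension 3, each with multiplicity 3. Total dimension 2*1*1 + 1*2*2 + 2*3*3 = 24 = |G|.

Proof sketch: General theorem: in the regular representation of a finite group G, each irreducible appears with multiplicity equal to its dimension. Check: dim(rho_reg) = sum d_i^2 = 1 + 1 + 4 + 9 + 9 = 24 = |G|.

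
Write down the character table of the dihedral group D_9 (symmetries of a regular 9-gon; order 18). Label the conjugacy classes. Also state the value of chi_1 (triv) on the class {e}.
Conjugacy classes: {e} of size 1, {r^1, r^8} of size 2, {r^2, r^7} of size 2, {r^3, r^6} of size 2, {r^4, r^5} of size 2, {s, sr, ..., sr^8} of size 9.
Character table:
  irrep \ class              {e} (size 1)  {r^1, r^8} (size 2)  {r^2, r^7} (size 2)  {r^3, r^6} (size 2)  {r^4, r^5} (size 2)  {s, sr, ..., sr^8} (size 9)
  chi_1 (triv)               1             1                    1                    1                    1                    1                          
  chi_2 (sign: r->1, s->-1)  1             1                    1                    1                    1                    -1                         
  chi_3 (2d, j=1)            2             2*cos(2*pi/9)        2*cos(4*pi/9)        -1                   -2*cos(pi/9)         0                          
  chi_4 (2d, j=2)            2             2*cos(4*pi/9)        -2*cos(pi/9)         -1                   2*cos(2*pi/9)        0                          
  chi_5 (2d, j=3)            2             -1                   -1                   2                    -1                   0                          
  chi_6 (2d, j=4)            2             -2*cos(pi/9)         2*cos(2*pi/9)        -1                   2*cos(4*pi/9)        0                          

Spot check: chi_1 (triv) on {e} = 1.

Argument: D_9 has order 2*9 = 18 with 6 conjugacy classes, hence 6 irreducibles. Sum of squared dims 1 + 1 + 4 + 4 + 4 + 4 = 18 = |G|. Linear characters come from the abelianisation; the 2-dimensional irreps have character r^k -> 2*cos(2*pi*j*k/9), reflections -> 0.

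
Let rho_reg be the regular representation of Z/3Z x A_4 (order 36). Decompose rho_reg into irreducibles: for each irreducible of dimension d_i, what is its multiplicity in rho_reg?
Each irreducible V_i of dimension d_i appears with multiplicity d_i, i.e. rho_reg = (direct sum over all irreducibles V_i) d_i V_i. The irreducible dimensions for Z/3Z x A_4 are 1, 1, 1, 1, 1, 1, 1, 1, 1, 3, 3, 3: 9 irreducibles of dimension 1, each with multiplicity 1; 3 irreducibles of dimension 3, each with multiplicity 3. Total dimension 9*1*1 + 3*3*3 = 36 = |G|.

Justification: General theorem: in the regular representation of a finite group G, each irreducible appears with multiplicity equal to its dimension. Check: dim(rho_reg) = sum d_i^2 = 1 + 1 + 1 + 1 + 1 + 1 + 1 + 1 + 1 + 9 + 9 + 9 = 36 = |G|.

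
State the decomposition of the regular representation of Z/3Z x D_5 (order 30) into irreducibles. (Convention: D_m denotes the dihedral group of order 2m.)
Each irreducible V_i of dimension d_i appears with multiplicity d_i, i.e. rho_reg = (direct sum over all irreducibles V_i) d_i V_i. The irreducible dimensions for Z/3Z x D_5 are 1, 1, 1, 1, 1, 1, 2, 2, 2, 2, 2, 2: 6 irreducibles of dimension 1, each with multiplicity 1; 6 irreducibles of dimension 2, each with multiplicity 2. Total dimension 6*1*1 + 6*2*2 = 30 = |G|.

General theorem: in the regular representation of a finite group G, each irreducible appears with multiplicity equal to its dimension. Check: dim(rho_reg) = sum d_i^2 = 1 + 1 + 1 + 1 + 1 + 1 + 4 + 4 + 4 + 4 + 4 + 4 = 30 = |G|.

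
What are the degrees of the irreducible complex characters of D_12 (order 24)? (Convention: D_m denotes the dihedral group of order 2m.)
Dimensions: 1, 1, 1, 1, 2, 2, 2, 2, 2

Solution. There are 9 irreducibles (= number of conjugacy classes). Their dimensions d_i satisfy sum d_i^2 = |G| = 24: 1 + 1 + 1 + 1 + 4 + 4 + 4 + 4 + 4 = 24.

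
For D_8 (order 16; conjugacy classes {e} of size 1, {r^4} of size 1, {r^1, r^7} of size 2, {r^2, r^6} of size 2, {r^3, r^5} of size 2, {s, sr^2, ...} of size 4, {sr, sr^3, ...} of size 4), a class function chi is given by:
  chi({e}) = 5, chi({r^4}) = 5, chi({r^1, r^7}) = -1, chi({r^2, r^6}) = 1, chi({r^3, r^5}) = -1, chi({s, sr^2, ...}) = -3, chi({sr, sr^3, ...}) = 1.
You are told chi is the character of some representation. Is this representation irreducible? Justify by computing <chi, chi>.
Not irreducible (reducible): <chi, chi> = 6 > 1.

Reasoning: <chi, chi> = (1/|G|) sum_C |C| * |chi(C)|^2 = (1/16)[1*|5|^2 + 1*|5|^2 + 2*|-1|^2 + 2*|1|^2 + 2*|-1|^2 + 4*|-3|^2 + 4*|1|^2]
  = (1/16)[(25) + (25) + (2) + (2) + (2) + (36) + (4)] = 96/16 = 6.
A character is irreducible iff <chi, chi> = 1, so this representation is reducible.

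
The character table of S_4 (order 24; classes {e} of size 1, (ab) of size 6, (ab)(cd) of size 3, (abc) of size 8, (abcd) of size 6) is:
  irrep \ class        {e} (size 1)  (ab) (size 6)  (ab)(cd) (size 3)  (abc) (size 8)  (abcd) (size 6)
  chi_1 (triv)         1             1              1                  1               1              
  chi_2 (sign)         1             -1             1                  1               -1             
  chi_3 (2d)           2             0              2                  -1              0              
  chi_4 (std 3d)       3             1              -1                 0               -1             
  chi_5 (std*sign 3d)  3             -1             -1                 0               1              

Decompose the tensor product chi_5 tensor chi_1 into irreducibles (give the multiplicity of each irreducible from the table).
chi_5 tensor chi_1 = chi_5 (all other irreducibles have multiplicity 0).

Argument: The character of a tensor product is the pointwise product (chi_5 * chi_1)(C) = chi_5(C) * chi_1(C):
  {e}: (3)*(1), (ab): (-1)*(1), (ab)(cd): (-1)*(1), (abc): (0)*(1), (abcd): (1)*(1)
so (chi_5 * chi_1) takes values
  {e} -> 3, (ab) -> -1, (ab)(cd) -> -1, (abc) -> 0, (abcd) -> 1.
Now take the inner product of this character with each irreducible chi from the table, <chi_5*chi_1, chi> = (1/24) sum_C |C| (chi_5*chi_1)(C) conj(chi(C)):
  <chi_5*chi_1, chi_1> = (1/24)[1*(3)*conj(1) + 6*(-1)*conj(1) + 3*(-1)*conj(1) + 8*(0)*conj(1) + 6*(1)*conj(1)]
      = (1/24)[(3) + (-6) + (-3) + (0) + (6)] = 0/24 = 0
  <chi_5*chi_1, chi_2> = (1/24)[1*(3)*conj(1) + 6*(-1)*conj(-1) + 3*(-1)*conj(1) + 8*(0)*conj(1) + 6*(1)*conj(-1)]
      = (1/24)[(3) + (6) + (-3) + (0) + (-6)] = 0/24 = 0
  <chi_5*chi_1, chi_3> = (1/24)[1*(3)*conj(2) + 6*(-1)*conj(0) + 3*(-1)*conj(2) + 8*(0)*conj(-1) + 6*(1)*conj(0)]
      = (1/24)[(6) + (0) + (-6) + (0) + (0)] = 0/24 = 0
  <chi_5*chi_1, chi_4> = (1/24)[1*(3)*conj(3) + 6*(-1)*conj(1) + 3*(-1)*conj(-1) + 8*(0)*conj(0) + 6*(1)*conj(-1)]
      = (1/24)[(9) + (-6) + (3) + (0) + (-6)] = 0/24 = 0
  <chi_5*chi_1, chi_5> = (1/24)[1*(3)*conj(3) + 6*(-1)*conj(-1) + 3*(-1)*conj(-1) + 8*(0)*conj(0) + 6*(1)*conj(1)]
      = (1/24)[(9) + (6) + (3) + (0) + (6)] = 24/24 = 1
Hence the multiplicities are chi_5: 1. Dimension check: dim(chi_5)*dim(chi_1) = 3*1 = 3 and sum (mult * dim) = 1*3 = 3.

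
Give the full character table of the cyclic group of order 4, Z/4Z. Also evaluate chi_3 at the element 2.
Character table of Z/4Z (irreps indexed chi_0,...,chi_3 with chi_k(m) = zeta_4^(k*m), zeta_4 = exp(2*pi*i/4)):
  irrep \ class  {0} (size 1)  {1} (size 1)  {2} (size 1)  {3} (size 1)
  chi_0          1             1             1             1           
  chi_1          1             I             -1            -I          
  chi_2          1             -1            1             -1          
  chi_3          1             -I            -1            I           

Spot check: chi_3(2) = zeta_4^(3*2) = zeta_4^6 = -1.

Justification: Z/4Z is abelian, so all 4 irreducible complex representations are 1-dimensional. They are given by chi_k(m) = zeta_4^(k*m) for k = 0,...,3. Row orthogonality: sum_m chi_k(m) conj(chi_l(m)) = 4 * [k = l].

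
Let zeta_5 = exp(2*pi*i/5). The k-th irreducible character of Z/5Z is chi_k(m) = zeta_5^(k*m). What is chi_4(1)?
chi_4(1) = zeta_5^4 = exp(-2*I*pi/5)

Reasoning: chi_4(1) = zeta_5^(4*1) = zeta_5^4. Since zeta_5^5 = 1, this equals zeta_5^4 = exp(2*pi*i*4/5) = exp(-2*I*pi/5).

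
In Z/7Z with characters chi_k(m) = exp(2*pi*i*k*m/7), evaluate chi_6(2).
chi_6(2) = zeta_7^12 = exp(-4*I*pi/7)

Explanation: chi_6(2) = zeta_7^(6*2) = zeta_7^12. Since zeta_7^7 = 1, this equals zeta_7^5 = exp(2*pi*i*5/7) = exp(-4*I*pi/7).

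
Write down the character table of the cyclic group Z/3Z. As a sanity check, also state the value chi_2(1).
Character table of Z/3Z (irreps indexed chi_0,...,chi_2 with chi_k(m) = zeta_3^(k*m), zeta_3 = exp(2*pi*i/3)):
  irrep \ class  {0} (size 1)  {1} (size 1)    {2} (size 1)  
  chi_0          1             1               1             
  chi_1          1             exp(2*I*pi/3)   exp(-2*I*pi/3)
  chi_2          1             exp(-2*I*pi/3)  exp(2*I*pi/3) 

Spot check: chi_2(1) = zeta_3^(2*1) = zeta_3^2 = exp(-2*I*pi/3).

Proof sketch: Z/3Z is abelian, so all 3 irreducible complex representations are 1-dimensional. They are given by chi_k(m) = zeta_3^(k*m) for k = 0,...,2. Row orthogonality: sum_m chi_k(m) conj(chi_l(m)) = 3 * [k = l].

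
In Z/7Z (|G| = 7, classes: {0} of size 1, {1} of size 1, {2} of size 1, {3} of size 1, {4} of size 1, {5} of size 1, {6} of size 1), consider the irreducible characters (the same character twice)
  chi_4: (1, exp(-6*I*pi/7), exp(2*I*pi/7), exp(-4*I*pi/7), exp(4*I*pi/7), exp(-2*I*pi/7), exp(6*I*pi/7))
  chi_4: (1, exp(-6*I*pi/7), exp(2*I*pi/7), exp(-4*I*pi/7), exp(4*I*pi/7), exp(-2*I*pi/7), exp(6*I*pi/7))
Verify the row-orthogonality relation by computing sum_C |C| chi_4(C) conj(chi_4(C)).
Sum = 7 = |G| = 7; so <chi_4, chi_4> = 1 (norm-1 confirms irreducibility).

Why: Compute term by term over conjugacy classes (|C| * chi_4(C) * conj(chi_4(C))):
  1*(1)*conj(1) + 1*(exp(-6*I*pi/7))*conj(exp(-6*I*pi/7)) + 1*(exp(2*I*pi/7))*conj(exp(2*I*pi/7)) + 1*(exp(-4*I*pi/7))*conj(exp(-4*I*pi/7)) + 1*(exp(4*I*pi/7))*conj(exp(4*I*pi/7)) + 1*(exp(-2*I*pi/7))*conj(exp(-2*I*pi/7)) + 1*(exp(6*I*pi/7))*conj(exp(6*I*pi/7))
  = (1) + (1) + (1) + (1) + (1) + (1) + (1)
  = 7.
(Exp terms are combined using exp(i*s)*conj(exp(i*t)) = exp(i*(s-t)), and sums of them are collapsed using the identity that for every m > 1 the m distinct m-th roots of unity sum to 0, e.g. 1 + exp(2*I*pi/3) + exp(-2*I*pi/3) = 0.)
Dividing by |G| = 7 gives 7/7 = 1, matching the row-orthogonality relation <chi_4, chi_4> = [chi_4 = chi_4].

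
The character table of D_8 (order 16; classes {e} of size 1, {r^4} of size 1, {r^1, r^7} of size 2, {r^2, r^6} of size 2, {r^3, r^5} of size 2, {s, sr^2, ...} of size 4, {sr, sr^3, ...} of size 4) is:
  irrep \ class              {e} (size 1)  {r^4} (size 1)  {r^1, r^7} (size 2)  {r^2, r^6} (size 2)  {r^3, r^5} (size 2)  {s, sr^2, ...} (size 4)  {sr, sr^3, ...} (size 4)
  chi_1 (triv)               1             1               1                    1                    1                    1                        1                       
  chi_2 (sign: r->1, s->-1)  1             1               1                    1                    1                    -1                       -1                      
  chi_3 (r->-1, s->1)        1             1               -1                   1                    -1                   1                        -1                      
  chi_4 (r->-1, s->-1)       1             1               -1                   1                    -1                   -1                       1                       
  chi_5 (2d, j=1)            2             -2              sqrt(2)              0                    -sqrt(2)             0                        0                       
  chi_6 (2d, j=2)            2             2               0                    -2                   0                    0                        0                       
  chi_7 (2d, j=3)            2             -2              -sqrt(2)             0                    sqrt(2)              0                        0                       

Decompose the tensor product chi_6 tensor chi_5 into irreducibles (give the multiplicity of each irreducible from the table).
chi_6 tensor chi_5 = chi_5 + chi_7 (all other irreducibles have multiplicity 0).

Justification: The character of a tensor product is the pointwise product (chi_6 * chi_5)(C) = chi_6(C) * chi_5(C):
  {e}: (2)*(2), {r^4}: (2)*(-2), {r^1, r^7}: (0)*(sqrt(2)), {r^2, r^6}: (-2)*(0), {r^3, r^5}: (0)*(-sqrt(2)), {s, sr^2, ...}: (0)*(0), {sr, sr^3, ...}: (0)*(0)
so (chi_6 * chi_5) takes values
  {e} -> 4, {r^4} -> -4, {r^1, r^7} -> 0, {r^2, r^6} -> 0, {r^3, r^5} -> 0, {s, sr^2, ...} -> 0, {sr, sr^3, ...} -> 0.
Now take the inner product of this character with each irreducible chi from the table, <chi_6*chi_5, chi> = (1/16) sum_C |C| (chi_6*chi_5)(C) conj(chi(C)):
  <chi_6*chi_5, chi_1> = (1/16)[1*(4)*conj(1) + 1*(-4)*conj(1) + 2*(0)*conj(1) + 2*(0)*conj(1) + 2*(0)*conj(1) + 4*(0)*conj(1) + 4*(0)*conj(1)]
      = (1/16)[(4) + (-4) + (0) + (0) + (0) + (0) + (0)] = 0/16 = 0
  <chi_6*chi_5, chi_2> = (1/16)[1*(4)*conj(1) + 1*(-4)*conj(1) + 2*(0)*conj(1) + 2*(0)*conj(1) + 2*(0)*conj(1) + 4*(0)*conj(-1) + 4*(0)*conj(-1)]
      = (1/16)[(4) + (-4) + (0) + (0) + (0) + (0) + (0)] = 0/16 = 0
  <chi_6*chi_5, chi_3> = (1/16)[1*(4)*conj(1) + 1*(-4)*conj(1) + 2*(0)*conj(-1) + 2*(0)*conj(1) + 2*(0)*conj(-1) + 4*(0)*conj(1) + 4*(0)*conj(-1)]
      = (1/16)[(4) + (-4) + (0) + (0) + (0) + (0) + (0)] = 0/16 = 0
  <chi_6*chi_5, chi_4> = (1/16)[1*(4)*conj(1) + 1*(-4)*conj(1) + 2*(0)*conj(-1) + 2*(0)*conj(1) + 2*(0)*conj(-1) + 4*(0)*conj(-1) + 4*(0)*conj(1)]
      = (1/16)[(4) + (-4) + (0) + (0) + (0) + (0) + (0)] = 0/16 = 0
  <chi_6*chi_5, chi_5> = (1/16)[1*(4)*conj(2) + 1*(-4)*conj(-2) + 2*(0)*conj(sqrt(2)) + 2*(0)*conj(0) + 2*(0)*conj(-sqrt(2)) + 4*(0)*conj(0) + 4*(0)*conj(0)]
      = (1/16)[(8) + (8) + (0) + (0) + (0) + (0) + (0)] = 16/16 = 1
  <chi_6*chi_5, chi_6> = (1/16)[1*(4)*conj(2) + 1*(-4)*conj(2) + 2*(0)*conj(0) + 2*(0)*conj(-2) + 2*(0)*conj(0) + 4*(0)*conj(0) + 4*(0)*conj(0)]
      = (1/16)[(8) + (-8) + (0) + (0) + (0) + (0) + (0)] = 0/16 = 0
  <chi_6*chi_5, chi_7> = (1/16)[1*(4)*conj(2) + 1*(-4)*conj(-2) + 2*(0)*conj(-sqrt(2)) + 2*(0)*conj(0) + 2*(0)*conj(sqrt(2)) + 4*(0)*conj(0) + 4*(0)*conj(0)]
      = (1/16)[(8) + (8) + (0) + (0) + (0) + (0) + (0)] = 16/16 = 1
Hence the multiplicities are chi_5: 1, chi_7: 1. Dimension check: dim(chi_6)*dim(chi_5) = 2*2 = 4 and sum (mult * dim) = 1*2 + 1*2 = 4.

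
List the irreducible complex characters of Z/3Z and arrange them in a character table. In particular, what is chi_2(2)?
Character table of Z/3Z (irreps indexed chi_0,...,chi_2 with chi_k(m) = zeta_3^(k*m), zeta_3 = exp(2*pi*i/3)):
  irrep \ class  {0} (size 1)  {1} (size 1)    {2} (size 1)  
  chi_0          1             1               1             
  chi_1          1             exp(2*I*pi/3)   exp(-2*I*pi/3)
  chi_2          1             exp(-2*I*pi/3)  exp(2*I*pi/3) 

Spot check: chi_2(2) = zeta_3^(2*2) = zeta_3^4 = exp(2*I*pi/3).

Explanation: Z/3Z is abelian, so all 3 irreducible complex representations are 1-dimensional. They are given by chi_k(m) = zeta_3^(k*m) for k = 0,...,2. Row orthogonality: sum_m chi_k(m) conj(chi_l(m)) = 3 * [k = l].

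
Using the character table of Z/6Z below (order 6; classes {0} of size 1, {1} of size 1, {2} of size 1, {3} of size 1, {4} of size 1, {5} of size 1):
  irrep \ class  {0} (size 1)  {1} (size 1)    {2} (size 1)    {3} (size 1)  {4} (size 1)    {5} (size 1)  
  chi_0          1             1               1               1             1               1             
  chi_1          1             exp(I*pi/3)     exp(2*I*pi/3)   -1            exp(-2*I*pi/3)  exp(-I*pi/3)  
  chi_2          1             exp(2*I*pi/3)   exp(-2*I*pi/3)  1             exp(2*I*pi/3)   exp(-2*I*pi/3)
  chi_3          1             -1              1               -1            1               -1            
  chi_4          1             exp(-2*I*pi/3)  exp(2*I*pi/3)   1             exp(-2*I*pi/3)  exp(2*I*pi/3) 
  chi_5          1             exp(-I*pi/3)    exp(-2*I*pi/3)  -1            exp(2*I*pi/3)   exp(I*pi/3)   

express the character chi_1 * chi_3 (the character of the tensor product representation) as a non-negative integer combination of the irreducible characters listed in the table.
chi_1 tensor chi_3 = chi_4 (all other irreducibles have multiplicity 0).

Details: The character of a tensor product is the pointwise product (chi_1 * chi_3)(C) = chi_1(C) * chi_3(C):
  {0}: (1)*(1), {1}: (exp(I*pi/3))*(-1), {2}: (exp(2*I*pi/3))*(1), {3}: (-1)*(-1), {4}: (exp(-2*I*pi/3))*(1), {5}: (exp(-I*pi/3))*(-1)
so (chi_1 * chi_3) takes values
  {0} -> 1, {1} -> -exp(I*pi/3), {2} -> exp(2*I*pi/3), {3} -> 1, {4} -> exp(-2*I*pi/3), {5} -> -exp(-I*pi/3).
Now take the inner product of this character with each irreducible chi from the table, <chi_1*chi_3, chi> = (1/6) sum_C |C| (chi_1*chi_3)(C) conj(chi(C)):
  <chi_1*chi_3, chi_0> = (1/6)[1*(1)*conj(1) + 1*(-exp(I*pi/3))*conj(1) + 1*(exp(2*I*pi/3))*conj(1) + 1*(1)*conj(1) + 1*(exp(-2*I*pi/3))*conj(1) + 1*(-exp(-I*pi/3))*conj(1)]
      = (1/6)[(1) + (-exp(I*pi/3)) + (exp(2*I*pi/3)) + (1) + (exp(-2*I*pi/3)) + (-exp(-I*pi/3))] = 0/6 = 0
  <chi_1*chi_3, chi_1> = (1/6)[1*(1)*conj(1) + 1*(-exp(I*pi/3))*conj(exp(I*pi/3)) + 1*(exp(2*I*pi/3))*conj(exp(2*I*pi/3)) + 1*(1)*conj(-1) + 1*(exp(-2*I*pi/3))*conj(exp(-2*I*pi/3)) + 1*(-exp(-I*pi/3))*conj(exp(-I*pi/3))]
      = (1/6)[(1) + (-1) + (1) + (-1) + (1) + (-1)] = 0/6 = 0
  <chi_1*chi_3, chi_2> = (1/6)[1*(1)*conj(1) + 1*(-exp(I*pi/3))*conj(exp(2*I*pi/3)) + 1*(exp(2*I*pi/3))*conj(exp(-2*I*pi/3)) + 1*(1)*conj(1) + 1*(exp(-2*I*pi/3))*conj(exp(2*I*pi/3)) + 1*(-exp(-I*pi/3))*conj(exp(-2*I*pi/3))]
      = (1/6)[(1) + (-exp(-I*pi/3)) + (exp(-2*I*pi/3)) + (1) + (exp(2*I*pi/3)) + (-exp(I*pi/3))] = 0/6 = 0
  <chi_1*chi_3, chi_3> = (1/6)[1*(1)*conj(1) + 1*(-exp(I*pi/3))*conj(-1) + 1*(exp(2*I*pi/3))*conj(1) + 1*(1)*conj(-1) + 1*(exp(-2*I*pi/3))*conj(1) + 1*(-exp(-I*pi/3))*conj(-1)]
      = (1/6)[(1) + (exp(I*pi/3)) + (exp(2*I*pi/3)) + (-1) + (exp(-2*I*pi/3)) + (exp(-I*pi/3))] = 0/6 = 0
  <chi_1*chi_3, chi_4> = (1/6)[1*(1)*conj(1) + 1*(-exp(I*pi/3))*conj(exp(-2*I*pi/3)) + 1*(exp(2*I*pi/3))*conj(exp(2*I*pi/3)) + 1*(1)*conj(1) + 1*(exp(-2*I*pi/3))*conj(exp(-2*I*pi/3)) + 1*(-exp(-I*pi/3))*conj(exp(2*I*pi/3))]
      = (1/6)[(1) + (1) + (1) + (1) + (1) + (1)] = 6/6 = 1
  <chi_1*chi_3, chi_5> = (1/6)[1*(1)*conj(1) + 1*(-exp(I*pi/3))*conj(exp(-I*pi/3)) + 1*(exp(2*I*pi/3))*conj(exp(-2*I*pi/3)) + 1*(1)*conj(-1) + 1*(exp(-2*I*pi/3))*conj(exp(2*I*pi/3)) + 1*(-exp(-I*pi/3))*conj(exp(I*pi/3))]
      = (1/6)[(1) + (-exp(2*I*pi/3)) + (exp(-2*I*pi/3)) + (-1) + (exp(2*I*pi/3)) + (-exp(-2*I*pi/3))] = 0/6 = 0
(Exp terms are combined using exp(i*s)*conj(exp(i*t)) = exp(i*(s-t)), and sums of them are collapsed using the identity that for every m > 1 the m distinct m-th roots of unity sum to 0, e.g. 1 + exp(2*I*pi/3) + exp(-2*I*pi/3) = 0.)
Hence the multiplicities are chi_4: 1. Dimension check: dim(chi_1)*dim(chi_3) = 1*1 = 1 and sum (mult * dim) = 1*1 = 1.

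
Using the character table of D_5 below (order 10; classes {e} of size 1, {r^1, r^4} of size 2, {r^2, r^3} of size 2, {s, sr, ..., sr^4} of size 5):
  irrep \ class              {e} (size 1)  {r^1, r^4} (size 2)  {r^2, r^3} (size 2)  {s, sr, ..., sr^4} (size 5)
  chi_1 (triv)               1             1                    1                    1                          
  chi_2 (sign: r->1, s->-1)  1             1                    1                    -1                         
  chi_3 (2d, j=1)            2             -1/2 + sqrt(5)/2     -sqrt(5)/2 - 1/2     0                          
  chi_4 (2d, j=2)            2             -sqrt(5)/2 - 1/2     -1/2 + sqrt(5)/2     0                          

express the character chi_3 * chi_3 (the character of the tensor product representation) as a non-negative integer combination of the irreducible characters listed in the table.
chi_3 tensor chi_3 = chi_1 + chi_2 + chi_4 (all other irreducibles have multiplicity 0).

Argument: The character of a tensor product is the pointwise product (chi_3 * chi_3)(C) = chi_3(C) * chi_3(C):
  {e}: (2)*(2), {r^1, r^4}: (-1/2 + sqrt(5)/2)*(-1/2 + sqrt(5)/2), {r^2, r^3}: (-sqrt(5)/2 - 1/2)*(-sqrt(5)/2 - 1/2), {s, sr, ..., sr^4}: (0)*(0)
so (chi_3 * chi_3) takes values
  {e} -> 4, {r^1, r^4} -> 3/2 - sqrt(5)/2, {r^2, r^3} -> sqrt(5)/2 + 3/2, {s, sr, ..., sr^4} -> 0.
Now take the inner product of this character with each irreducible chi from the table, <chi_3*chi_3, chi> = (1/10) sum_C |C| (chi_3*chi_3)(C) conj(chi(C)):
  <chi_3*chi_3, chi_1> = (1/10)[1*(4)*conj(1) + 2*(3/2 - sqrt(5)/2)*conj(1) + 2*(sqrt(5)/2 + 3/2)*conj(1) + 5*(0)*conj(1)]
      = (1/10)[(4) + (3 - sqrt(5)) + (sqrt(5) + 3) + (0)] = 10/10 = 1
  <chi_3*chi_3, chi_2> = (1/10)[1*(4)*conj(1) + 2*(3/2 - sqrt(5)/2)*conj(1) + 2*(sqrt(5)/2 + 3/2)*conj(1) + 5*(0)*conj(-1)]
      = (1/10)[(4) + (3 - sqrt(5)) + (sqrt(5) + 3) + (0)] = 10/10 = 1
  <chi_3*chi_3, chi_3> = (1/10)[1*(4)*conj(2) + 2*(3/2 - sqrt(5)/2)*conj(-1/2 + sqrt(5)/2) + 2*(sqrt(5)/2 + 3/2)*conj(-sqrt(5)/2 - 1/2) + 5*(0)*conj(0)]
      = (1/10)[(8) + (-4 + 2*sqrt(5)) + (-2*sqrt(5) - 4) + (0)] = 0/10 = 0
  <chi_3*chi_3, chi_4> = (1/10)[1*(4)*conj(2) + 2*(3/2 - sqrt(5)/2)*conj(-sqrt(5)/2 - 1/2) + 2*(sqrt(5)/2 + 3/2)*conj(-1/2 + sqrt(5)/2) + 5*(0)*conj(0)]
      = (1/10)[(8) + (1 - sqrt(5)) + (1 + sqrt(5)) + (0)] = 10/10 = 1
Hence the multiplicities are chi_1: 1, chi_2: 1, chi_4: 1. Dimension check: dim(chi_3)*dim(chi_3) = 2*2 = 4 and sum (mult * dim) = 1*1 + 1*1 + 1*2 = 4.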